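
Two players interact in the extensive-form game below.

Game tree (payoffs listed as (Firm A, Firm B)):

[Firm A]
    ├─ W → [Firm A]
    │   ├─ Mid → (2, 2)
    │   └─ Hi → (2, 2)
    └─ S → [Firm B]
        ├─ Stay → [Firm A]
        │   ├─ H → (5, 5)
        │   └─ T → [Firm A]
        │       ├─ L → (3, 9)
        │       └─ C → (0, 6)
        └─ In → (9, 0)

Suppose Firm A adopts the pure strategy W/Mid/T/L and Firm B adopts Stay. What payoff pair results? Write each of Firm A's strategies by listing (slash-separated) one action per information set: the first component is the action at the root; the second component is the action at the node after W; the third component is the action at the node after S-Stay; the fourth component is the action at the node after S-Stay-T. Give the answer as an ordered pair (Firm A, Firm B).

(2, 2)

Trace the play path from the root:
  Firm A plays W
  Firm A plays Mid at [W]
→ terminal payoff (2, 2).
(Firm A's choice at the node after S-Stay is never reached on this path, so it doesn't affect the outcome.)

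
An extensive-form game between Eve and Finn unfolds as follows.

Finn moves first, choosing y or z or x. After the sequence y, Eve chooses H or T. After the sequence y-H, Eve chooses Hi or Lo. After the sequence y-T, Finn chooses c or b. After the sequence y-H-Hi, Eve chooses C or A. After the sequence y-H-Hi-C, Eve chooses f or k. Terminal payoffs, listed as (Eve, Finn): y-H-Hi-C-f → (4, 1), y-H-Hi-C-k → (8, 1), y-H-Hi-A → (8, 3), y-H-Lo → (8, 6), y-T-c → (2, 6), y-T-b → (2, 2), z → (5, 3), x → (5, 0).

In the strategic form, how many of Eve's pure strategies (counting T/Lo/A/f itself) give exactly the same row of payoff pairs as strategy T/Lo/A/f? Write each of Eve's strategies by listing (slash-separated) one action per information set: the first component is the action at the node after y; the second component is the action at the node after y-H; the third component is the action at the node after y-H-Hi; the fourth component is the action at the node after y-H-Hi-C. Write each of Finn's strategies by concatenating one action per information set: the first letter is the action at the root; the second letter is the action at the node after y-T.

Row for T/Lo/A/f (columns yc, yb, zc, zb, xc, xb): (2,6) (2,2) (5,3) (5,3) (5,0) (5,0).
Under T/Lo/A/f, Eve's choice at the node after y-H and at the node after y-H-Hi and at the node after y-H-Hi-C can never be reached regardless of what Finn does, so varying those choices leaves every outcome unchanged.
Holding the reachable choices fixed and varying the unreachable ones freely already gives 2 × 2 × 2 = 8 equivalent strategies.
No other strategy reproduces this row, so those 8 are the full class: T/Hi/C/f, T/Hi/C/k, T/Hi/A/f, T/Hi/A/k, T/Lo/C/f, T/Lo/C/k, T/Lo/A/f, T/Lo/A/k.

8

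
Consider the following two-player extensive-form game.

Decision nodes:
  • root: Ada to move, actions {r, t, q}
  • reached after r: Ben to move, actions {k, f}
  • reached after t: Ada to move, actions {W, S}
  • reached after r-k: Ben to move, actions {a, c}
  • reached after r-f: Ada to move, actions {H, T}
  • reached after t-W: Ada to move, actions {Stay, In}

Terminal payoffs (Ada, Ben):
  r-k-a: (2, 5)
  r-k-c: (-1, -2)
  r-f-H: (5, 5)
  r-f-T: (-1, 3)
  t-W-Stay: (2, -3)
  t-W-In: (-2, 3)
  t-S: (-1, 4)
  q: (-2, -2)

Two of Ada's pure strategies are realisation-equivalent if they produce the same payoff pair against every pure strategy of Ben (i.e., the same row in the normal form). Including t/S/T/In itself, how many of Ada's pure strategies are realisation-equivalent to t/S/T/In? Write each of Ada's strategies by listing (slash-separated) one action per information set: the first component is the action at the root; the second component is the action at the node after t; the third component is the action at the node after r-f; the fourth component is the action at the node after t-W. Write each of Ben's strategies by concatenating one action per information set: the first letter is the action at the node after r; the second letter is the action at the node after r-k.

4

Row for t/S/T/In (columns ka, kc, fa, fc): (-1,4) (-1,4) (-1,4) (-1,4).
Under t/S/T/In, Ada's choice at the node after r-f and at the node after t-W can never be reached regardless of what Ben does, so varying those choices leaves every outcome unchanged.
Holding the reachable choices fixed and varying the unreachable ones freely already gives 2 × 2 = 4 equivalent strategies.
No other strategy reproduces this row, so those 4 are the full class: t/S/H/Stay, t/S/H/In, t/S/T/Stay, t/S/T/In.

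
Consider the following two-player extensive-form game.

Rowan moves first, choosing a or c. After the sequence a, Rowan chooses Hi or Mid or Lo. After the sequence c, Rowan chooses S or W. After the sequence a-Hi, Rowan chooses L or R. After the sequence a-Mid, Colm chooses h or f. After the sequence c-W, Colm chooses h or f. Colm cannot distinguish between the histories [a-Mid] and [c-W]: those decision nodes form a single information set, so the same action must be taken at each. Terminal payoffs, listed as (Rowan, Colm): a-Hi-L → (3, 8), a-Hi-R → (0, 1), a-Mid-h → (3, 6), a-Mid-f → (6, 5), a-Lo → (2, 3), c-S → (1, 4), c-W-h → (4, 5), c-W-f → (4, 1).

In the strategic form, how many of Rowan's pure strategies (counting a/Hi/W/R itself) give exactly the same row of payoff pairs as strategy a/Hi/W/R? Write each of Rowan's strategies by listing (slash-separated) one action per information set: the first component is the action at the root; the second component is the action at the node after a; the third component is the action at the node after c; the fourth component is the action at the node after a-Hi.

Row for a/Hi/W/R (columns h, f): (0,1) (0,1).
Under a/Hi/W/R, Rowan's choice at the node after c can never be reached regardless of what Colm does, so varying those choices leaves every outcome unchanged.
Holding the reachable choices fixed and varying the unreachable one freely already gives 2 equivalent strategies.
No other strategy reproduces this row, so those 2 are the full class: a/Hi/S/R, a/Hi/W/R.

2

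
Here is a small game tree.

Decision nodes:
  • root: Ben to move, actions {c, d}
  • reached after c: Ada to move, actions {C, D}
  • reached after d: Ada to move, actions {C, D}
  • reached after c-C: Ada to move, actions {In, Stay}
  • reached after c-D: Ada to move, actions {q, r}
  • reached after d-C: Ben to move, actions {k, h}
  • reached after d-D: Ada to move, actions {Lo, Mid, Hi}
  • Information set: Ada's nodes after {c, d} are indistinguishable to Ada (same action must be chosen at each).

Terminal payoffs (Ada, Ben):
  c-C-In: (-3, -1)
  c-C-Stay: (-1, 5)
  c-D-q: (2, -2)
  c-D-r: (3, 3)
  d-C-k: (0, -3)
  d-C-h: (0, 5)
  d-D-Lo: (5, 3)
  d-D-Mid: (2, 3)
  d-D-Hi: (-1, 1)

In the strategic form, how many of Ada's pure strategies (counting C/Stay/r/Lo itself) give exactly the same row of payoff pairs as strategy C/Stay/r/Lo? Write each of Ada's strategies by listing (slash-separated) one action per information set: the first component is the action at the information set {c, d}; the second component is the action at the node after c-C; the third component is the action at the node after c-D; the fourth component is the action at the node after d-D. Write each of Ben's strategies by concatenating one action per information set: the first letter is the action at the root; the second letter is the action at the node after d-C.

6

Row for C/Stay/r/Lo (columns ck, ch, dk, dh): (-1,5) (-1,5) (0,-3) (0,5).
Under C/Stay/r/Lo, Ada's choice at the node after c-D and at the node after d-D can never be reached regardless of what Ben does, so varying those choices leaves every outcome unchanged.
Holding the reachable choices fixed and varying the unreachable ones freely already gives 2 × 3 = 6 equivalent strategies.
No other strategy reproduces this row, so those 6 are the full class: C/Stay/q/Lo, C/Stay/q/Mid, C/Stay/q/Hi, C/Stay/r/Lo, C/Stay/r/Mid, C/Stay/r/Hi.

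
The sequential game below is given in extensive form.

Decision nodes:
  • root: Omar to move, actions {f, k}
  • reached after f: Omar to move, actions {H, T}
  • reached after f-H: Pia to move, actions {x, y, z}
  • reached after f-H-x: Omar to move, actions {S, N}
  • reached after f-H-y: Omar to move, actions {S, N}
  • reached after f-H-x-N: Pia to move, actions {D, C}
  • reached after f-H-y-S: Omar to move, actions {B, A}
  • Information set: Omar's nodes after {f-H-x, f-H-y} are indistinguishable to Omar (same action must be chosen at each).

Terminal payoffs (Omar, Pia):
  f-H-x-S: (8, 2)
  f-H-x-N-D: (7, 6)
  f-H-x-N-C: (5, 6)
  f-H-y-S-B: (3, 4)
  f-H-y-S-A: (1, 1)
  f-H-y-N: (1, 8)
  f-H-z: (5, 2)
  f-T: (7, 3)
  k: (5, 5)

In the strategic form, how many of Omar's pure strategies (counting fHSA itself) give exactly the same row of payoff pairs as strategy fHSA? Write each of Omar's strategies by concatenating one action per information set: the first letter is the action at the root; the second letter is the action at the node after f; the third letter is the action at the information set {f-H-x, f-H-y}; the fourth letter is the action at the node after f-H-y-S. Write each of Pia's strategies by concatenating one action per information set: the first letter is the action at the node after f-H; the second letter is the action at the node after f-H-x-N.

Row for fHSA (columns xD, xC, yD, yC, zD, zC): (8,2) (8,2) (1,1) (1,1) (5,2) (5,2).
Every one of Omar's information sets is on the play path for some reply by Pia when Omar follows fHSA.
Changing the action at any of them therefore changes at least one column, so only fHSA itself gives this row.

1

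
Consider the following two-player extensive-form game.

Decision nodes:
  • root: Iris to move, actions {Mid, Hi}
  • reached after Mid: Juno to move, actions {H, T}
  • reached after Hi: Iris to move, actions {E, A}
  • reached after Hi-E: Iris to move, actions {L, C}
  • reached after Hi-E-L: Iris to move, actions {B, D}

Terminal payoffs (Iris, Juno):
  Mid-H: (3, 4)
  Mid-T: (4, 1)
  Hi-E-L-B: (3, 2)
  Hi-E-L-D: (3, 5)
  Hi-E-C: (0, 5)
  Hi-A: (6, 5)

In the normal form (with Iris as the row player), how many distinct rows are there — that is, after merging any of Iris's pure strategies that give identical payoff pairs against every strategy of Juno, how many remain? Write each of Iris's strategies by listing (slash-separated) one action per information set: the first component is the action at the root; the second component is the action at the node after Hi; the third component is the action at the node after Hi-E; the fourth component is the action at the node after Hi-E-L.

Iris has 16 pure strategies: Mid/E/L/B, Mid/E/L/D, Mid/E/C/B, Mid/E/C/D, Mid/A/L/B, Mid/A/L/D, Mid/A/C/B, Mid/A/C/D, Hi/E/L/B, Hi/E/L/D, Hi/E/C/B, Hi/E/C/D, Hi/A/L/B, Hi/A/L/D, Hi/A/C/B, Hi/A/C/D. Columns: H, T.
{Mid/E/L/B, Mid/E/L/D, Mid/E/C/B, Mid/E/C/D, Mid/A/L/B, Mid/A/L/D, Mid/A/C/B, Mid/A/C/D} → row (3,4) (4,1)
{Hi/E/L/B} → row (3,2) (3,2)
{Hi/E/L/D} → row (3,5) (3,5)
{Hi/E/C/B, Hi/E/C/D} → row (0,5) (0,5)
{Hi/A/L/B, Hi/A/L/D, Hi/A/C/B, Hi/A/C/D} → row (6,5) (6,5)
That's 5 distinct rows out of 16 strategies.

5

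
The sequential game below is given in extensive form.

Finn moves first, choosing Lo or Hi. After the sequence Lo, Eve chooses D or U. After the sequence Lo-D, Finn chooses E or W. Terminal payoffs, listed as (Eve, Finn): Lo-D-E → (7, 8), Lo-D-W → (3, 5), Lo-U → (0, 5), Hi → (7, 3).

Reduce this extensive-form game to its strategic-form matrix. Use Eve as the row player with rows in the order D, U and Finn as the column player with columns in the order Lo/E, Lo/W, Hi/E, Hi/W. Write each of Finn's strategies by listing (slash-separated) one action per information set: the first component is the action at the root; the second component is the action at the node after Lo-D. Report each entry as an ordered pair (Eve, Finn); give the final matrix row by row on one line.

         Lo/E     Lo/W     Hi/E     Hi/W
   D    (7,8)    (3,5)    (7,3)    (7,3)
   U    (0,5)    (0,5)    (7,3)    (7,3)

D: (7,8) (3,5) (7,3) (7,3) | U: (0,5) (0,5) (7,3) (7,3)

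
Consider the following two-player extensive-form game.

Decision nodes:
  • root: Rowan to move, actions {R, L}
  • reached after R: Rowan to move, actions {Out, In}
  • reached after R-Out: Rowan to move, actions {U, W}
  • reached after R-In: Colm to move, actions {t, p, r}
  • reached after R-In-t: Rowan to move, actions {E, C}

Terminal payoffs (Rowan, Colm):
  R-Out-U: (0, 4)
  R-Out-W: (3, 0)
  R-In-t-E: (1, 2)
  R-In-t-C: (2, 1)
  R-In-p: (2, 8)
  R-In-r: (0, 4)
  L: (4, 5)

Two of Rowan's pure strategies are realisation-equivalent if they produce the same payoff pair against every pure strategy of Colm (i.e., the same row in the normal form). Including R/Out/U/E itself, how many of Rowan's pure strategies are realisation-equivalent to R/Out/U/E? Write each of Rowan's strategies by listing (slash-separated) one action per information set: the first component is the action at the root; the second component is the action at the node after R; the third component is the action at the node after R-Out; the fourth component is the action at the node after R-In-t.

Row for R/Out/U/E (columns t, p, r): (0,4) (0,4) (0,4).
Under R/Out/U/E, Rowan's choice at the node after R-In-t can never be reached regardless of what Colm does, so varying those choices leaves every outcome unchanged.
Holding the reachable choices fixed and varying the unreachable one freely already gives 2 equivalent strategies.
No other strategy reproduces this row, so those 2 are the full class: R/Out/U/E, R/Out/U/C.

2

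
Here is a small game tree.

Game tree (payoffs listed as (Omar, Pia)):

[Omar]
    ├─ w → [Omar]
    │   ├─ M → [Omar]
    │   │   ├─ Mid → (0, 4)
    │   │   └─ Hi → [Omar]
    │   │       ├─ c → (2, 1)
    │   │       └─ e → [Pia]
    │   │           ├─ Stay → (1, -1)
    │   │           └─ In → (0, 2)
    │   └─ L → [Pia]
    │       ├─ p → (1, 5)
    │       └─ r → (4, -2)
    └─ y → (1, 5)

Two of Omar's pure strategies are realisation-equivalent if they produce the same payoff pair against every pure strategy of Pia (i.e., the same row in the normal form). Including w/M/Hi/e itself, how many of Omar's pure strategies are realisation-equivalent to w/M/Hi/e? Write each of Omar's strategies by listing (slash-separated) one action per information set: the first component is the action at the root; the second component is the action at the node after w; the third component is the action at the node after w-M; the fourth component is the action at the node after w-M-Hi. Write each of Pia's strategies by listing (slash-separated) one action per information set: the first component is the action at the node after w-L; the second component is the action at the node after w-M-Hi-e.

1

Row for w/M/Hi/e (columns p/Stay, p/In, r/Stay, r/In): (1,-1) (0,2) (1,-1) (0,2).
Every one of Omar's information sets is on the play path for some reply by Pia when Omar follows w/M/Hi/e.
Changing the action at any of them therefore changes at least one column, so only w/M/Hi/e itself gives this row.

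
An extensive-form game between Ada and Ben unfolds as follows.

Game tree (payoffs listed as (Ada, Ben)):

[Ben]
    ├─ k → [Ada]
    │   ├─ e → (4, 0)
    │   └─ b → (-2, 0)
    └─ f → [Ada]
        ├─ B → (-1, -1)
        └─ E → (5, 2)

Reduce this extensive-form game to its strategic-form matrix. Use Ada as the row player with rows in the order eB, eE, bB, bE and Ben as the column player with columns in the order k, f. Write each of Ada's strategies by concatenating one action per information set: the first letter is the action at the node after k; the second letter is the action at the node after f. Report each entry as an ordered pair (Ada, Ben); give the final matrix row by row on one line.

Row eB: k→(4,0), f→(-1,-1)
Row eE: k→(4,0), f→(5,2)
Row bB: k→(-2,0), f→(-1,-1)
Row bE: k→(-2,0), f→(5,2)

eB: (4,0) (-1,-1) | eE: (4,0) (5,2) | bB: (-2,0) (-1,-1) | bE: (-2,0) (5,2)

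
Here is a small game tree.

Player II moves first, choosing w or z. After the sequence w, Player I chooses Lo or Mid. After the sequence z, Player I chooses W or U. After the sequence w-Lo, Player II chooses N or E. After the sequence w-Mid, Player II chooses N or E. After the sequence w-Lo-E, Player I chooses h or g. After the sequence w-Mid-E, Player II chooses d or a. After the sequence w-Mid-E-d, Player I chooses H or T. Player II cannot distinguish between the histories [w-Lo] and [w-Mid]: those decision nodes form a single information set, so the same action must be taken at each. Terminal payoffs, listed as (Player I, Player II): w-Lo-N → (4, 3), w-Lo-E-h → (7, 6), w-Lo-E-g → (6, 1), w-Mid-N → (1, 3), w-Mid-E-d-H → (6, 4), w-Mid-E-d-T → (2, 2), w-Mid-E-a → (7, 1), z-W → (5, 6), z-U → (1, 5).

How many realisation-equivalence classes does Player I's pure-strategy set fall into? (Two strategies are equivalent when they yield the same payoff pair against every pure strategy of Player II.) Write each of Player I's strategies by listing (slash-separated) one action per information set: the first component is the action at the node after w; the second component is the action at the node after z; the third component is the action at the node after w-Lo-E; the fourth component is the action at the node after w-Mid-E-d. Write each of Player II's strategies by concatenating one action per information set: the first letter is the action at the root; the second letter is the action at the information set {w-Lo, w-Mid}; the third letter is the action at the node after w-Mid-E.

Player I has 16 pure strategies: Lo/W/h/H, Lo/W/h/T, Lo/W/g/H, Lo/W/g/T, Lo/U/h/H, Lo/U/h/T, Lo/U/g/H, Lo/U/g/T, Mid/W/h/H, Mid/W/h/T, Mid/W/g/H, Mid/W/g/T, Mid/U/h/H, Mid/U/h/T, Mid/U/g/H, Mid/U/g/T. Columns: wNd, wNa, wEd, wEa, zNd, zNa, zEd, zEa.
{Lo/W/h/H, Lo/W/h/T} → row (4,3) (4,3) (7,6) (7,6) (5,6) (5,6) (5,6) (5,6)
{Lo/W/g/H, Lo/W/g/T} → row (4,3) (4,3) (6,1) (6,1) (5,6) (5,6) (5,6) (5,6)
{Lo/U/h/H, Lo/U/h/T} → row (4,3) (4,3) (7,6) (7,6) (1,5) (1,5) (1,5) (1,5)
{Lo/U/g/H, Lo/U/g/T} → row (4,3) (4,3) (6,1) (6,1) (1,5) (1,5) (1,5) (1,5)
{Mid/W/h/H, Mid/W/g/H} → row (1,3) (1,3) (6,4) (7,1) (5,6) (5,6) (5,6) (5,6)
{Mid/W/h/T, Mid/W/g/T} → row (1,3) (1,3) (2,2) (7,1) (5,6) (5,6) (5,6) (5,6)
{Mid/U/h/H, Mid/U/g/H} → row (1,3) (1,3) (6,4) (7,1) (1,5) (1,5) (1,5) (1,5)
{Mid/U/h/T, Mid/U/g/T} → row (1,3) (1,3) (2,2) (7,1) (1,5) (1,5) (1,5) (1,5)
That's 8 distinct rows out of 16 strategies.

8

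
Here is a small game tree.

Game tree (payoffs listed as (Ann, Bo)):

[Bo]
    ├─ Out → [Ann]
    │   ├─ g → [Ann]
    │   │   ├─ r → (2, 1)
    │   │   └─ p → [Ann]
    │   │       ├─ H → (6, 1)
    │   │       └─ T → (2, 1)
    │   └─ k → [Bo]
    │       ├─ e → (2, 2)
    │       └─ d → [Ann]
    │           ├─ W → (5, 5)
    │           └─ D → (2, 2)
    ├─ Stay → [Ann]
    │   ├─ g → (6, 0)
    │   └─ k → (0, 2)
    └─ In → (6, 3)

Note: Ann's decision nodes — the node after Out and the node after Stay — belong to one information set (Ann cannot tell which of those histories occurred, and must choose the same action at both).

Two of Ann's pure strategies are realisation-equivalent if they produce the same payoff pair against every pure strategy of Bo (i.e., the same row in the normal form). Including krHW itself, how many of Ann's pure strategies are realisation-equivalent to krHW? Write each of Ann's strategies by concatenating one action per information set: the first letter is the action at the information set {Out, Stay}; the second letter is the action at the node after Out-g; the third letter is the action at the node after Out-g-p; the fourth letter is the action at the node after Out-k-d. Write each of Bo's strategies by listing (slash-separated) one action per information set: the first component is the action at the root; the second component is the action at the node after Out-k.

4

Row for krHW (columns Out/e, Out/d, Stay/e, Stay/d, In/e, In/d): (2,2) (5,5) (0,2) (0,2) (6,3) (6,3).
Under krHW, Ann's choice at the node after Out-g and at the node after Out-g-p can never be reached regardless of what Bo does, so varying those choices leaves every outcome unchanged.
Holding the reachable choices fixed and varying the unreachable ones freely already gives 2 × 2 = 4 equivalent strategies.
No other strategy reproduces this row, so those 4 are the full class: krHW, krTW, kpHW, kpTW.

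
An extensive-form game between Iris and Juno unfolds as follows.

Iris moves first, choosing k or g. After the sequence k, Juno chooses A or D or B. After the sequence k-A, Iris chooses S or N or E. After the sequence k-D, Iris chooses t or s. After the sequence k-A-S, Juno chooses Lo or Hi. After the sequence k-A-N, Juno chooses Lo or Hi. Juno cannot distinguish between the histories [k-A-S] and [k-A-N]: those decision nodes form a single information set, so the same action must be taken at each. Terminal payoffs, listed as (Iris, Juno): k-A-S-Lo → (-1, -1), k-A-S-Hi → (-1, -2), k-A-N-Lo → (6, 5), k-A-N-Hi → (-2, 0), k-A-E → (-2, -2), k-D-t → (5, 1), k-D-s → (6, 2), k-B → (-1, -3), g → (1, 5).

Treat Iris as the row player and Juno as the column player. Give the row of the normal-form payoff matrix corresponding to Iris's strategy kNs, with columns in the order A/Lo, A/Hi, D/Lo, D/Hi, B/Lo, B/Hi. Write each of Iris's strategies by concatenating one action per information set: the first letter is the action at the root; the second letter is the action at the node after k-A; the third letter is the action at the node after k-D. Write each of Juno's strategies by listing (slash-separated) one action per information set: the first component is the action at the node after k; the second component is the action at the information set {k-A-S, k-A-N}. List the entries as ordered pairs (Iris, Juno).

(6,5) (-2,0) (6,2) (6,2) (-1,-3) (-1,-3)

vs A/Lo: Iris plays k → Juno plays A at [k] → Iris plays N at [k-A] → Juno plays Lo at [k-A-N] → (6, 5)
vs A/Hi: Iris plays k → Juno plays A at [k] → Iris plays N at [k-A] → Juno plays Hi at [k-A-N] → (-2, 0)
vs D/Lo: Iris plays k → Juno plays D at [k] → Iris plays s at [k-D] → (6, 2)
vs D/Hi: Iris plays k → Juno plays D at [k] → Iris plays s at [k-D] → (6, 2)
vs B/Lo: Iris plays k → Juno plays B at [k] → (-1, -3)
vs B/Hi: Iris plays k → Juno plays B at [k] → (-1, -3)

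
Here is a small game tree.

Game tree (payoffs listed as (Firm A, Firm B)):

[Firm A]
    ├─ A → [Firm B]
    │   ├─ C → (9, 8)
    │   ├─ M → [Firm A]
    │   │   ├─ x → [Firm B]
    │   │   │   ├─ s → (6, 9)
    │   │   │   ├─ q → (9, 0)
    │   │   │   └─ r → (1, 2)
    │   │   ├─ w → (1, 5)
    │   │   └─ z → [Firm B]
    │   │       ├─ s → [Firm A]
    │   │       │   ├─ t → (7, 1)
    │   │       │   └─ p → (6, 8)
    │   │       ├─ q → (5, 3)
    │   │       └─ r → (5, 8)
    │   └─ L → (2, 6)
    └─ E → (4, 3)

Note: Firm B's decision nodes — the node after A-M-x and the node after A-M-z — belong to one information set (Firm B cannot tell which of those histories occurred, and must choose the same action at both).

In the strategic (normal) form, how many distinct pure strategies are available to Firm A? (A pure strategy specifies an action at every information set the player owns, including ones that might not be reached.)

Firm A owns the root with actions {A, E} — two choices.
Firm A owns the node after A-M with actions {x, w, z} — three choices.
Firm A owns the node after A-M-z-s with actions {t, p} — two choices.
A pure strategy fixes one action at each information set independently, so the count is the product 2 × 3 × 2 = 12.

12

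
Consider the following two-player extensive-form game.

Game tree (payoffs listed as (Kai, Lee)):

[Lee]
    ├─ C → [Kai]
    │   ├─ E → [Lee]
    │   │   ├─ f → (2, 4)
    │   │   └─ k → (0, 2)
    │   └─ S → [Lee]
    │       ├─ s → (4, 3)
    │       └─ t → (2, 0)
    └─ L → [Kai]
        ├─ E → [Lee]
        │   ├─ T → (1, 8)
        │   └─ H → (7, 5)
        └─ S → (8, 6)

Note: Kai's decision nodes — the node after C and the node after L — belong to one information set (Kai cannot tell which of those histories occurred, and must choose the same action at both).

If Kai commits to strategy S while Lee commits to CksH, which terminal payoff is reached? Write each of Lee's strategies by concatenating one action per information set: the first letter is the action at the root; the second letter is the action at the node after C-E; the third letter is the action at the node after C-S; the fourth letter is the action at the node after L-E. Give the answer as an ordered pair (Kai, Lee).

Trace the play path from the root:
  Lee plays C
  Kai plays S at [C]
  Lee plays s at [C-S]
→ terminal payoff (4, 3).
(Lee's choice at the node after C-E is never reached on this path, so it doesn't affect the outcome.)

(4, 3)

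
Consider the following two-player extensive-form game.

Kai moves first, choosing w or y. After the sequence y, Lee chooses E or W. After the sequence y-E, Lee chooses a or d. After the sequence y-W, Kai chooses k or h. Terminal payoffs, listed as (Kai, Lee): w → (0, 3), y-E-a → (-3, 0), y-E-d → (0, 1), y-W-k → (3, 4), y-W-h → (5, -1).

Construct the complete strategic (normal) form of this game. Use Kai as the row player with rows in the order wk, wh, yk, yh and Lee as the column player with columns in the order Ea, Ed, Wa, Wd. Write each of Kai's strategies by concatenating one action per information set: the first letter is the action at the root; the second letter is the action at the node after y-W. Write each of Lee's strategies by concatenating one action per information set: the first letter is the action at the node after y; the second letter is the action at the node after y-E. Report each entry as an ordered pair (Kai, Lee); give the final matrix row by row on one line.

wk: (0,3) (0,3) (0,3) (0,3) | wh: (0,3) (0,3) (0,3) (0,3) | yk: (-3,0) (0,1) (3,4) (3,4) | yh: (-3,0) (0,1) (5,-1) (5,-1)

           Ea       Ed       Wa       Wd
  wk    (0,3)    (0,3)    (0,3)    (0,3)
  wh    (0,3)    (0,3)    (0,3)    (0,3)
  yk   (-3,0)    (0,1)    (3,4)    (3,4)
  yh   (-3,0)    (0,1)   (5,-1)   (5,-1)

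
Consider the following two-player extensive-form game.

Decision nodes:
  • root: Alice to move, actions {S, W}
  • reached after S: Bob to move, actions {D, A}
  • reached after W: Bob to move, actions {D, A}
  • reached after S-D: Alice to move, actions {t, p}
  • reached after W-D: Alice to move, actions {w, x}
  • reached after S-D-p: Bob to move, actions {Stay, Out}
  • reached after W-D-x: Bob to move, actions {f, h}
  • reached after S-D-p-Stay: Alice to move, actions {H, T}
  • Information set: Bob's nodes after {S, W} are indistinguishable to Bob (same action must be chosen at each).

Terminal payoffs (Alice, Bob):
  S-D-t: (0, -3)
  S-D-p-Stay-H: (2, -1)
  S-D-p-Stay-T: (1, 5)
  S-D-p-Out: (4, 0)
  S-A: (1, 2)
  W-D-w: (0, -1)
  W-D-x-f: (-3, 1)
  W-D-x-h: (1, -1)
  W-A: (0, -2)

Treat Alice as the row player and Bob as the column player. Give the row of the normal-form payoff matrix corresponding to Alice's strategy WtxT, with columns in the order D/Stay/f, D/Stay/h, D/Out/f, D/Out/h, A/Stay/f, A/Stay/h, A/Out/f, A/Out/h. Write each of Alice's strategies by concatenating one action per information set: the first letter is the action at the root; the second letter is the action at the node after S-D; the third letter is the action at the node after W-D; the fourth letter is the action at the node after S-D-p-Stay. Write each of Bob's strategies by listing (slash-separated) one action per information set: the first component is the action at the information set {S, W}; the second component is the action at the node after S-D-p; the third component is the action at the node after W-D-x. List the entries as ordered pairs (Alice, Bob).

vs D/Stay/f: Alice plays W → Bob plays D at [W] → Alice plays x at [W-D] → Bob plays f at [W-D-x] → (-3, 1)
vs D/Stay/h: Alice plays W → Bob plays D at [W] → Alice plays x at [W-D] → Bob plays h at [W-D-x] → (1, -1)
vs D/Out/f: Alice plays W → Bob plays D at [W] → Alice plays x at [W-D] → Bob plays f at [W-D-x] → (-3, 1)
vs D/Out/h: Alice plays W → Bob plays D at [W] → Alice plays x at [W-D] → Bob plays h at [W-D-x] → (1, -1)
vs A/Stay/f: Alice plays W → Bob plays A at [W] → (0, -2)
vs A/Stay/h: Alice plays W → Bob plays A at [W] → (0, -2)
vs A/Out/f: Alice plays W → Bob plays A at [W] → (0, -2)
vs A/Out/h: Alice plays W → Bob plays A at [W] → (0, -2)

(-3,1) (1,-1) (-3,1) (1,-1) (0,-2) (0,-2) (0,-2) (0,-2)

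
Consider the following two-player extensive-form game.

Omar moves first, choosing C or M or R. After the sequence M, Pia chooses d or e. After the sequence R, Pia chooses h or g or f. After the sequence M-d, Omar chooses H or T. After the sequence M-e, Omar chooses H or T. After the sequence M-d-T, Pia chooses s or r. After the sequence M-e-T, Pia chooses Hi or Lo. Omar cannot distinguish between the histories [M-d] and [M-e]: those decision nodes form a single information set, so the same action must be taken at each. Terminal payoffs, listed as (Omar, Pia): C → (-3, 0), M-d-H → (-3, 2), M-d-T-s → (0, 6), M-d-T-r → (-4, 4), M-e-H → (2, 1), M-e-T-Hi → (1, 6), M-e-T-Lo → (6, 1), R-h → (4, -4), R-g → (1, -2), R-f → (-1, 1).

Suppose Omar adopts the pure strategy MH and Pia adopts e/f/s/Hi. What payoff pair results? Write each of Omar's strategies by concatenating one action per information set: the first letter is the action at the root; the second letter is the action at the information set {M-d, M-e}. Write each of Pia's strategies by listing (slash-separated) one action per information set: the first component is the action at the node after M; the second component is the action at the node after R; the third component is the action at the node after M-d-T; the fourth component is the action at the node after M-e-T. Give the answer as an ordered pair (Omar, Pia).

(2, 1)

Trace the play path from the root:
  Omar plays M
  Pia plays e at [M]
  Omar plays H at [M-e]
→ terminal payoff (2, 1).
(Pia's choice at the node after R is never reached on this path, so it doesn't affect the outcome.)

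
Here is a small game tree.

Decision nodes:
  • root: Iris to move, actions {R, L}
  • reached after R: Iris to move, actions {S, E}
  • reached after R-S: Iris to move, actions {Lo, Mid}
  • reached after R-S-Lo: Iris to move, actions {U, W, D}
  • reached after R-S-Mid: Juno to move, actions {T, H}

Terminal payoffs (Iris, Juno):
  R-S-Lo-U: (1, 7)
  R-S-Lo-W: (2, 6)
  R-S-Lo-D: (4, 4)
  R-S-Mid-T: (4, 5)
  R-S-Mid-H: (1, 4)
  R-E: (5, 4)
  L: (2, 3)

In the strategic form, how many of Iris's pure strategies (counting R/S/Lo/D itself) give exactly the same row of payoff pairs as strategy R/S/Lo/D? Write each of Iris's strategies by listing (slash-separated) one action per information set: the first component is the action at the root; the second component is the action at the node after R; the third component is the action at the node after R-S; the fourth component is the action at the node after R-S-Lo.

Row for R/S/Lo/D (columns T, H): (4,4) (4,4).
Every one of Iris's information sets is on the play path for some reply by Juno when Iris follows R/S/Lo/D.
Changing the action at any of them therefore changes at least one column, so only R/S/Lo/D itself gives this row.

1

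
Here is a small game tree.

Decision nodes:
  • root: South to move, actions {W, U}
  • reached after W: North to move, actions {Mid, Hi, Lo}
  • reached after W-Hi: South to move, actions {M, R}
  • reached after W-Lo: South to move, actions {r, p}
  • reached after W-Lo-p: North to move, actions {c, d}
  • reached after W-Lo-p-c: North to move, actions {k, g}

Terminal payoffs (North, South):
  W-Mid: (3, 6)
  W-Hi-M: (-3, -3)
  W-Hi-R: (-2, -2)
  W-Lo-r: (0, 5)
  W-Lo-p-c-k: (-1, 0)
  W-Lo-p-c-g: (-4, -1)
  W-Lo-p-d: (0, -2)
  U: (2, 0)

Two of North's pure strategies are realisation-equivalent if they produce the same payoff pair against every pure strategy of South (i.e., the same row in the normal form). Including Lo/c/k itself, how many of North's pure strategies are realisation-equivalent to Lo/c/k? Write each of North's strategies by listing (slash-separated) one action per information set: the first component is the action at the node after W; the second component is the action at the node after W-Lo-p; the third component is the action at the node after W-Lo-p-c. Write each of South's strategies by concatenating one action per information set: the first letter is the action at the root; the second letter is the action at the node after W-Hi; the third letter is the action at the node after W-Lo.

1

Row for Lo/c/k (columns WMr, WMp, WRr, WRp, UMr, UMp, URr, URp): (0,5) (-1,0) (0,5) (-1,0) (2,0) (2,0) (2,0) (2,0).
Every one of North's information sets is on the play path for some reply by South when North follows Lo/c/k.
Changing the action at any of them therefore changes at least one column, so only Lo/c/k itself gives this row.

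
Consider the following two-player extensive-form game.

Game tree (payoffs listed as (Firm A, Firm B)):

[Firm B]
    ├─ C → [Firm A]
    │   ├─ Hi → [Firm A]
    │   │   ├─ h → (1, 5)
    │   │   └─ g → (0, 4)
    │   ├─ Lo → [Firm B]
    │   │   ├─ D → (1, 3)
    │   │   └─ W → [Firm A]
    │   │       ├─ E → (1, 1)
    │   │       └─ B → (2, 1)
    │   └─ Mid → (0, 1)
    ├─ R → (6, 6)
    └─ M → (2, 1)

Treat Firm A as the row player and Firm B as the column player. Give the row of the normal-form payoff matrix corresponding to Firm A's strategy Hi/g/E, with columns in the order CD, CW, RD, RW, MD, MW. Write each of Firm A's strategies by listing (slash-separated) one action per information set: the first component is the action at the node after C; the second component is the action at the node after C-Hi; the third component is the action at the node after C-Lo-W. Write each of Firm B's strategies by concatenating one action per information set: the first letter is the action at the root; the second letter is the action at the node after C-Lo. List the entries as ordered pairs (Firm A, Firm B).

(0,4) (0,4) (6,6) (6,6) (2,1) (2,1)

vs CD: Firm B plays C → Firm A plays Hi at [C] → Firm A plays g at [C-Hi] → (0, 4)
vs CW: Firm B plays C → Firm A plays Hi at [C] → Firm A plays g at [C-Hi] → (0, 4)
vs RD: Firm B plays R → (6, 6)
vs RW: Firm B plays R → (6, 6)
vs MD: Firm B plays M → (2, 1)
vs MW: Firm B plays M → (2, 1)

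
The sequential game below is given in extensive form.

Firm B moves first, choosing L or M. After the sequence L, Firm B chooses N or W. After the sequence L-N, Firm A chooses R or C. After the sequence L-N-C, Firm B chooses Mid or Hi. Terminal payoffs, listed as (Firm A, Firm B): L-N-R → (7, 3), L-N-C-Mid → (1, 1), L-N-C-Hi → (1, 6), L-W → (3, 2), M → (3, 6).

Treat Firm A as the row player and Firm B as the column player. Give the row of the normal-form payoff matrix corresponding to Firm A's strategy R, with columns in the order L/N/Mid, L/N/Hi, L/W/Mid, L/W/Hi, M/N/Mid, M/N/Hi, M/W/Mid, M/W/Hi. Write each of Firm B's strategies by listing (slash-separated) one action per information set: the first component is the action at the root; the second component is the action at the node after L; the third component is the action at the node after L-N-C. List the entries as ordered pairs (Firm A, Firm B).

vs L/N/Mid: Firm B plays L → Firm B plays N at [L] → Firm A plays R at [L-N] → (7, 3)
vs L/N/Hi: Firm B plays L → Firm B plays N at [L] → Firm A plays R at [L-N] → (7, 3)
vs L/W/Mid: Firm B plays L → Firm B plays W at [L] → (3, 2)
vs L/W/Hi: Firm B plays L → Firm B plays W at [L] → (3, 2)
vs M/N/Mid: Firm B plays M → (3, 6)
vs M/N/Hi: Firm B plays M → (3, 6)
vs M/W/Mid: Firm B plays M → (3, 6)
vs M/W/Hi: Firm B plays M → (3, 6)

(7,3) (7,3) (3,2) (3,2) (3,6) (3,6) (3,6) (3,6)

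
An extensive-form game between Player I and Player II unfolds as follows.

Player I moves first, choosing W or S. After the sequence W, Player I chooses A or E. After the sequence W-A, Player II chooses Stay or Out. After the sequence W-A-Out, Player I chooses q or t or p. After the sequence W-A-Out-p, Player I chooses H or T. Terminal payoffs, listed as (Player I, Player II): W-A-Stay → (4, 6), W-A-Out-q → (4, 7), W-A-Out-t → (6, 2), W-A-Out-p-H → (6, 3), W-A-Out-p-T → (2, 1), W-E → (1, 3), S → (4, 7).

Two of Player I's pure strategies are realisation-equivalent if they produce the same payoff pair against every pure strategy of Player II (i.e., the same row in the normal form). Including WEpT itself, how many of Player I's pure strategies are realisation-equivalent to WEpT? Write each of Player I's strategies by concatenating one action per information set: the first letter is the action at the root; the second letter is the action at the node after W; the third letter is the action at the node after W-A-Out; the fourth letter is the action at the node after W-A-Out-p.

Row for WEpT (columns Stay, Out): (1,3) (1,3).
Under WEpT, Player I's choice at the node after W-A-Out and at the node after W-A-Out-p can never be reached regardless of what Player II does, so varying those choices leaves every outcome unchanged.
Holding the reachable choices fixed and varying the unreachable ones freely already gives 3 × 2 = 6 equivalent strategies.
No other strategy reproduces this row, so those 6 are the full class: WEqH, WEqT, WEtH, WEtT, WEpH, WEpT.

6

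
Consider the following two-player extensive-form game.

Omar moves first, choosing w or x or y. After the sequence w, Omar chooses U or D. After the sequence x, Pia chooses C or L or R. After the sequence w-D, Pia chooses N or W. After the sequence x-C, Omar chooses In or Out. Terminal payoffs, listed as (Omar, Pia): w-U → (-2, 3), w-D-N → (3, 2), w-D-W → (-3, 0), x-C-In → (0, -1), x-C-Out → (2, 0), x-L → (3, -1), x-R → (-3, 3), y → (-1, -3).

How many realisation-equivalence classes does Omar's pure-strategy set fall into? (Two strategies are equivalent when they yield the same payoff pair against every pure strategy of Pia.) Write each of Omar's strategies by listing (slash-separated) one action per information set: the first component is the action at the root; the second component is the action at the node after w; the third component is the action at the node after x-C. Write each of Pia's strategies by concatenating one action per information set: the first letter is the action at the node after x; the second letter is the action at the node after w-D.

Omar has 12 pure strategies: w/U/In, w/U/Out, w/D/In, w/D/Out, x/U/In, x/U/Out, x/D/In, x/D/Out, y/U/In, y/U/Out, y/D/In, y/D/Out. Columns: CN, CW, LN, LW, RN, RW.
{w/U/In, w/U/Out} → row (-2,3) (-2,3) (-2,3) (-2,3) (-2,3) (-2,3)
{w/D/In, w/D/Out} → row (3,2) (-3,0) (3,2) (-3,0) (3,2) (-3,0)
{x/U/In, x/D/In} → row (0,-1) (0,-1) (3,-1) (3,-1) (-3,3) (-3,3)
{x/U/Out, x/D/Out} → row (2,0) (2,0) (3,-1) (3,-1) (-3,3) (-3,3)
{y/U/In, y/U/Out, y/D/In, y/D/Out} → row (-1,-3) (-1,-3) (-1,-3) (-1,-3) (-1,-3) (-1,-3)
That's 5 distinct rows out of 12 strategies.

5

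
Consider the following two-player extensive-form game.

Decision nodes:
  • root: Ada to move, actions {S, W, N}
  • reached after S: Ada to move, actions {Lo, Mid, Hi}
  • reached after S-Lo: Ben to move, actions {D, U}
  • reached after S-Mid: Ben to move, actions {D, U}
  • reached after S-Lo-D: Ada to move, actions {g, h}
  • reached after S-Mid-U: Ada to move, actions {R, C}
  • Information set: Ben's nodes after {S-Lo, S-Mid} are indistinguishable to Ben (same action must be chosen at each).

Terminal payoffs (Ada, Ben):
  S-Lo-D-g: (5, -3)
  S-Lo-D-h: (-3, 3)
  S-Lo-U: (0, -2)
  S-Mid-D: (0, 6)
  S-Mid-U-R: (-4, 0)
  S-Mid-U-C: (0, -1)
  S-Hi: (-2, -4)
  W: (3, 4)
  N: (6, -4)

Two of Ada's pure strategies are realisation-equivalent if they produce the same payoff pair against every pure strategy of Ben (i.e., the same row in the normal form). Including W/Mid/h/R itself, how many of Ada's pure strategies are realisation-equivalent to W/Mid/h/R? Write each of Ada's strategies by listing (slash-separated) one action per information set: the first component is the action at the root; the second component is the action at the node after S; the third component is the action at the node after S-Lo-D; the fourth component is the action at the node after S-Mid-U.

12

Row for W/Mid/h/R (columns D, U): (3,4) (3,4).
Under W/Mid/h/R, Ada's choice at the node after S and at the node after S-Lo-D and at the node after S-Mid-U can never be reached regardless of what Ben does, so varying those choices leaves every outcome unchanged.
Holding the reachable choices fixed and varying the unreachable ones freely already gives 3 × 2 × 2 = 12 equivalent strategies.
No other strategy reproduces this row, so those 12 are the full class: W/Lo/g/R, W/Lo/g/C, W/Lo/h/R, W/Lo/h/C, W/Mid/g/R, W/Mid/g/C, W/Mid/h/R, W/Mid/h/C, W/Hi/g/R, W/Hi/g/C, W/Hi/h/R, W/Hi/h/C.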